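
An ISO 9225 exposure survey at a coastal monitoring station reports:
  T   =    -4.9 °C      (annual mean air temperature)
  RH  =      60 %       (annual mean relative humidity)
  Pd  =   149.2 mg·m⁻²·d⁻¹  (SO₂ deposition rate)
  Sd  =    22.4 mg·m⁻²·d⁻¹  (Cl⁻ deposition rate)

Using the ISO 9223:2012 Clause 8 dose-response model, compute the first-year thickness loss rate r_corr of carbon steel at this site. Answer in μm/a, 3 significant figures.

carbon steel: f(T) = +0.150·(T−10) [T≤10 °C] = -2.2350
  Pd branch = 1.77·Pd^0.52·e^(0.02·RH+f) = 8.489 μm/a
  Cl⁻ term: 0.102·22.4^0.62·exp(0.033·60+0.04·-4.9) = 4.174
  sum: 8.489 + 4.174 → r_corr = 12.66 μm/a

r_corr = 12.7 μm/a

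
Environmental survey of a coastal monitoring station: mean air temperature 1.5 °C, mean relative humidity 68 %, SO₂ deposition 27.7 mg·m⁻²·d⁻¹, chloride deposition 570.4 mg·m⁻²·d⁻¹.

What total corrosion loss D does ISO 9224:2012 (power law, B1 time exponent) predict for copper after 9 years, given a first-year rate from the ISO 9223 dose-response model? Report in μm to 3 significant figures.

copper: temperature factor f = +0.126·(-8.5) = -1.0710
  sulphur-dioxide contribution → 0.238 μm/a
  chloride contribution → 0.7079 μm/a
  ⇒ r_corr(copper) = 0.9459 μm/a
ISO 9224: D(t) = r_corr · t^b with b = 0.667 (copper, B1)
  D(9) = 0.9459 × 9^0.667 = 0.9459 × 4.33 = 4.096 μm

D(9) = 4.10 μm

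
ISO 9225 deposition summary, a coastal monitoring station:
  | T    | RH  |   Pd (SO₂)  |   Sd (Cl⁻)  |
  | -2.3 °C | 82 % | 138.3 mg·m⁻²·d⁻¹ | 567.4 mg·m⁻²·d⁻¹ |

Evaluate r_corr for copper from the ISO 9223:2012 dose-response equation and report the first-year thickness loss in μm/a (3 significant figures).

r_corr = 1.48 μm/a

copper: T≤10 °C ⇒ hinge +0.126·(-2.3−10) = -1.5498
  SO₂ term: 0.0053·138.3^0.26·exp(0.059·82-1.5498) = 0.5116
  Cl⁻ term: 0.01025·567.4^0.27·exp(0.036·82+0.049·-2.3) = 0.9713
  sum: 0.5116 + 0.9713 → r_corr = 1.483 μm/a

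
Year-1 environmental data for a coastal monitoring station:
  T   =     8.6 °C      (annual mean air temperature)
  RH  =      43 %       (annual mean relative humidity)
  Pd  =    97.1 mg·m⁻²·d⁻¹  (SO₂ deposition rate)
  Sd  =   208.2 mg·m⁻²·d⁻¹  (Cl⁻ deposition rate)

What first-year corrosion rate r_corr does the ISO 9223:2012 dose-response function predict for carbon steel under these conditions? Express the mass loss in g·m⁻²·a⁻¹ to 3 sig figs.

carbon steel: T≤10 °C ⇒ hinge +0.150·(8.6−10) = -0.2100
  sulphur-dioxide contribution → 36.61 μm/a
  chloride contribution → 16.28 μm/a
  total first-year rate 52.89 μm/a
Convert to mass loss: 52.89 μm/a × 7.85 g/cm³ = 415.2 g·m⁻²·a⁻¹

r_corr = 415 g·m⁻²·a⁻¹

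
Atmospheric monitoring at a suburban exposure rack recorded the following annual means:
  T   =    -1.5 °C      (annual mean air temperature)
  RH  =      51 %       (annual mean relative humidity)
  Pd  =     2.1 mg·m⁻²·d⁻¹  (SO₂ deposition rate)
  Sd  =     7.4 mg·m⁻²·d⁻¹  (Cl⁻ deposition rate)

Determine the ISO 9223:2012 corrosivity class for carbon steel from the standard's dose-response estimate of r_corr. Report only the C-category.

carbon steel: temperature factor f = +0.150·(-11.5) = -1.7250
  sulphur-dioxide contribution → 1.286 μm/a
  chloride contribution → 1.788 μm/a
  ⇒ r_corr(carbon steel) = 3.074 μm/a
Category bounds: 1.3…25 μm/a bracket r_corr ⇒ C2

C2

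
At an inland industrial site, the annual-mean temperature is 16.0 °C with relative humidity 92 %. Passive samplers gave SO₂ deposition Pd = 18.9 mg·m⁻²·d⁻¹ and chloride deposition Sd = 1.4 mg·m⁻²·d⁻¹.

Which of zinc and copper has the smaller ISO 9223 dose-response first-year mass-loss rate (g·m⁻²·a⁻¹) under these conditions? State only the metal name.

zinc

zinc: T>10 °C ⇒ hinge -0.071·(16.0−10) = -0.4260
  SO₂ term: 0.0129·18.9^0.44·exp(0.046·92-0.4260) = 2.114
  Cl⁻ term: 0.0175·1.4^0.57·exp(0.008·92+0.085·16.0) = 0.1724
  sum: 2.114 + 0.1724 → r_corr = 2.287 μm/a
  mass loss = 2.287 μm/a × 7.14 g/cm³ = 16.33 g·m⁻²·a⁻¹
copper: temperature factor f = -0.080·(6.0) = -0.4800
  Pd branch = 0.0053·Pd^0.26·e^(0.059·RH+f) = 1.603 μm/a
  Cl⁻ term: 0.01025·1.4^0.27·exp(0.036·92+0.049·16.0) = 0.6746
  r_corr = 1.603 + 0.6746 = 2.278 μm/a
  mass loss = 2.278 μm/a × 8.96 g/cm³ = 20.41 g·m⁻²·a⁻¹
Ordering by g·m⁻²·a⁻¹: copper (20.4) > zinc (16.3)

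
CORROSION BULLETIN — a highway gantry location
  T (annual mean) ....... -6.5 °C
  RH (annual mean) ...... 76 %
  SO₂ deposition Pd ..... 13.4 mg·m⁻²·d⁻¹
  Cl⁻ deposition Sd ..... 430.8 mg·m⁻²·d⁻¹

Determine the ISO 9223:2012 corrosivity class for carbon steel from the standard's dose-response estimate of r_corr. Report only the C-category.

C3

carbon steel: temperature factor f = +0.150·(-16.5) = -2.4750
  SO₂ term: 1.77·13.4^0.52·exp(0.02·76-2.4750) = 2.626
  Cl⁻ term: 0.102·430.8^0.62·exp(0.033·76+0.04·-6.5) = 41.51
  sum: 2.626 + 41.51 → r_corr = 44.14 μm/a
44.1 μm/a falls in (25, 50] for carbon steel → category C3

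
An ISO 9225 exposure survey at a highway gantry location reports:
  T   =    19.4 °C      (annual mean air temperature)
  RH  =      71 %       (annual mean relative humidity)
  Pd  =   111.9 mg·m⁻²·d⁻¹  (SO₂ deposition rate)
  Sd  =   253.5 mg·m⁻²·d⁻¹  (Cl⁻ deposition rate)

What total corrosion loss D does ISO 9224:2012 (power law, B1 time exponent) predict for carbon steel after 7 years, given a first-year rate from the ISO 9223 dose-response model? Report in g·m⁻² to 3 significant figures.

carbon steel: temperature factor f = -0.054·(9.4) = -0.5076
  Pd branch = 1.77·Pd^0.52·e^(0.02·RH+f) = 51.24 μm/a
  Sd branch = 0.102·Sd^0.62·e^(0.033·RH+0.04·T) = 71.39 μm/a
  sum: 51.24 + 71.39 → r_corr = 122.6 μm/a
Power-law: D(7) = r_corr · 7^0.523
  D(7) = 122.6 × 7^0.523 = 122.6 × 2.767 = 339.3 μm
  Mass loss = 339.3 μm × 7.85 g/cm³ = 2663 g·m⁻²

D(7) = 2.66e+03 g·m⁻²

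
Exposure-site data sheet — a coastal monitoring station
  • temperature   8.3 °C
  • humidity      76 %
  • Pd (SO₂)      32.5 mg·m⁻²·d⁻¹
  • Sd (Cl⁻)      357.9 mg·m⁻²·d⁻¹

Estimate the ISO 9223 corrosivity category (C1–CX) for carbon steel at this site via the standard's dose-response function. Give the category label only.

C5

carbon steel: f(T) = +0.150·(T−10) [T≤10 °C] = -0.2550
  Pd branch = 1.77·Pd^0.52·e^(0.02·RH+f) = 38.33 μm/a
  Cl⁻ term: 0.102·357.9^0.62·exp(0.033·76+0.04·8.3) = 66.89
  sum: 38.33 + 66.89 → r_corr = 105.2 μm/a
105 μm/a falls in (80, 200] for carbon steel → category C5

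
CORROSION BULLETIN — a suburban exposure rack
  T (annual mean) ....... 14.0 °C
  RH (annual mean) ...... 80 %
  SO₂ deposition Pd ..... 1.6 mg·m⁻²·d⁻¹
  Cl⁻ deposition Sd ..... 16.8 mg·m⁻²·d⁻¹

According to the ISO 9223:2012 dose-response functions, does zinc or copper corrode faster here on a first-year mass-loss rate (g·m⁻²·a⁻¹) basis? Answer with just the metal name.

zinc: f(T) = -0.071·(T−10) [T>10 °C] = -0.2840
  SO₂ term: 0.0129·1.6^0.44·exp(0.046·80-0.2840) = 0.4734
  Cl⁻ term: 0.0175·16.8^0.57·exp(0.008·80+0.085·14.0) = 0.5448
  r_corr = 0.4734 + 0.5448 = 1.018 μm/a
  mass loss = 1.018 μm/a × 7.14 g/cm³ = 7.27 g·m⁻²·a⁻¹
copper: f(T) = -0.080·(T−10) [T>10 °C] = -0.3200
  SO₂ term: 0.0053·1.6^0.26·exp(0.059·80-0.3200) = 0.4878
  Sd branch = 0.01025·Sd^0.27·e^(0.036·RH+0.049·T) = 0.7767 μm/a
  r_corr = 0.4878 + 0.7767 = 1.264 μm/a
  mass loss = 1.264 μm/a × 8.96 g/cm³ = 11.33 g·m⁻²·a⁻¹
Ordering by g·m⁻²·a⁻¹: copper (11.3) > zinc (7.27)

copper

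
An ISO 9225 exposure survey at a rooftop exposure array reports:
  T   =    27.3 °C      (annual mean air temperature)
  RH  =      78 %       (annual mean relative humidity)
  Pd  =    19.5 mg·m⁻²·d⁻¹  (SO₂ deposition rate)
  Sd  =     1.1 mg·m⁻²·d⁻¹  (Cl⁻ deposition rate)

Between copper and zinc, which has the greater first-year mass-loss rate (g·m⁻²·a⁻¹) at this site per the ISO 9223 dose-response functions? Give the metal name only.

copper: T>10 °C ⇒ hinge -0.080·(27.3−10) = -1.3840
  Pd branch = 0.0053·Pd^0.26·e^(0.059·RH+f) = 0.2866 μm/a
  Sd branch = 0.01025·Sd^0.27·e^(0.036·RH+0.049·T) = 0.6643 μm/a
  sum: 0.2866 + 0.6643 → r_corr = 0.9509 μm/a
  mass loss = 0.9509 μm/a × 8.96 g/cm³ = 8.52 g·m⁻²·a⁻¹
zinc: temperature factor f = -0.071·(17.3) = -1.2283
  Pd branch = 0.0129·Pd^0.44·e^(0.046·RH+f) = 0.5047 μm/a
  Sd branch = 0.0175·Sd^0.57·e^(0.008·RH+0.085·T) = 0.3511 μm/a
  sum: 0.5047 + 0.3511 → r_corr = 0.8558 μm/a
  mass loss = 0.8558 μm/a × 7.14 g/cm³ = 6.11 g·m⁻²·a⁻¹
Ordering by g·m⁻²·a⁻¹: copper (8.52) > zinc (6.11)

copper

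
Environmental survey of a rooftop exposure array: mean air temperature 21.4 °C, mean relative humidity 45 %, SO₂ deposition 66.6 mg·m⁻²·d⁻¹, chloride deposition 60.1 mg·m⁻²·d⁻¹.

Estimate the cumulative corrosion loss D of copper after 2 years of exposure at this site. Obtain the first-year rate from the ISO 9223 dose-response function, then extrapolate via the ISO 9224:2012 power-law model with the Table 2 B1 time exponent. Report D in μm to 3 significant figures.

D(2) = 0.852 μm

copper: f(T) = -0.080·(T−10) [T>10 °C] = -0.9120
  Pd branch = 0.0053·Pd^0.26·e^(0.059·RH+f) = 0.09023 μm/a
  Sd branch = 0.01025·Sd^0.27·e^(0.036·RH+0.049·T) = 0.4467 μm/a
  r_corr = 0.09023 + 0.4467 = 0.5369 μm/a
ISO 9224: D(t) = r_corr · t^b with b = 0.667 (copper, B1)
  D(2) = 0.5369 × 2^0.667 = 0.5369 × 1.588 = 0.8525 μm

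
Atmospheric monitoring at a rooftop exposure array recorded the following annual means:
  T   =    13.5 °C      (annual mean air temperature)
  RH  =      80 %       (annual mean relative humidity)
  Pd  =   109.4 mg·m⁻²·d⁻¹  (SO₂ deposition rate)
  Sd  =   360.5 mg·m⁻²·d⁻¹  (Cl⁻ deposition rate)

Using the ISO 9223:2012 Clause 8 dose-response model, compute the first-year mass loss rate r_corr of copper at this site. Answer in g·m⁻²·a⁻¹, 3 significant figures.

copper: T>10 °C ⇒ hinge -0.080·(13.5−10) = -0.2800
  sulphur-dioxide contribution → 1.523 μm/a
  chloride contribution → 1.734 μm/a
  ⇒ r_corr(copper) = 3.257 μm/a
Convert to mass loss: 3.257 μm/a × 8.96 g/cm³ = 29.19 g·m⁻²·a⁻¹

r_corr = 29.2 g·m⁻²·a⁻¹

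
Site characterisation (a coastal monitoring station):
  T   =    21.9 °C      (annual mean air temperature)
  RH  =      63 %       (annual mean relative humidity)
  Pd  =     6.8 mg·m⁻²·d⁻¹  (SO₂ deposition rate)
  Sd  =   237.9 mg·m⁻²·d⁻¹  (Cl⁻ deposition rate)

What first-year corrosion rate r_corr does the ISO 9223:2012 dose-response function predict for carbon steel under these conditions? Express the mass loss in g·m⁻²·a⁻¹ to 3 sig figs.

r_corr = 527 g·m⁻²·a⁻¹

carbon steel: T>10 °C ⇒ hinge -0.054·(21.9−10) = -0.6426
  sulphur-dioxide contribution → 8.892 μm/a
  chloride contribution → 58.25 μm/a
  total first-year rate 67.14 μm/a
Convert to mass loss: 67.14 μm/a × 7.85 g/cm³ = 527.1 g·m⁻²·a⁻¹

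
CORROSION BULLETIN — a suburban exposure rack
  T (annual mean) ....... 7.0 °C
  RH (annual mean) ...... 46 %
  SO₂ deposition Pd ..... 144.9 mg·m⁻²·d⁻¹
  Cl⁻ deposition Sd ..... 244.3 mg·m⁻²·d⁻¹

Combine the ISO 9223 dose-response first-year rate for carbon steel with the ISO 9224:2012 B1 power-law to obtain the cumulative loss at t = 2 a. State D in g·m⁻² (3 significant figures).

D(2) = 635 g·m⁻²

carbon steel: f(T) = +0.150·(T−10) [T≤10 °C] = -0.4500
  Pd branch = 1.77·Pd^0.52·e^(0.02·RH+f) = 37.66 μm/a
  Cl⁻ term: 0.102·244.3^0.62·exp(0.033·46+0.04·7.0) = 18.62
  sum: 37.66 + 18.62 → r_corr = 56.28 μm/a
Long-term exponent b (ISO 9224 Table 2, B1) = 0.523
  D(2) = 56.28 × 2^0.523 = 56.28 × 1.437 = 80.87 μm
  Mass loss = 80.87 μm × 7.85 g/cm³ = 634.8 g·m⁻²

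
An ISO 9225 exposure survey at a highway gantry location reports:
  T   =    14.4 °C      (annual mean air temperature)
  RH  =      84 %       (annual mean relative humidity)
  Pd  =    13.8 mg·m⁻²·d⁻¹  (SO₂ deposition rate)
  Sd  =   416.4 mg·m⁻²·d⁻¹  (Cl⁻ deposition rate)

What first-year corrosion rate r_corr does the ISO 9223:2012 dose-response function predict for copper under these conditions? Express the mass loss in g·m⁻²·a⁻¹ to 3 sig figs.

copper: T>10 °C ⇒ hinge -0.080·(14.4−10) = -0.3520
  sulphur-dioxide contribution → 1.047 μm/a
  chloride contribution → 2.176 μm/a
  total first-year rate 3.224 μm/a
Convert to mass loss: 3.224 μm/a × 8.96 g/cm³ = 28.89 g·m⁻²·a⁻¹

r_corr = 28.9 g·m⁻²·a⁻¹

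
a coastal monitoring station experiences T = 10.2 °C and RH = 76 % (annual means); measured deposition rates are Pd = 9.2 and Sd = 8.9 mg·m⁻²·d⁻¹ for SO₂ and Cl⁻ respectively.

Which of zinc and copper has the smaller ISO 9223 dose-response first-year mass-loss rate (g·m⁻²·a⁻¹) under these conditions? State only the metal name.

zinc

zinc: f(T) = -0.071·(T−10) [T>10 °C] = -0.0142
  Pd branch = 0.0129·Pd^0.44·e^(0.046·RH+f) = 1.114 μm/a
  Sd branch = 0.0175·Sd^0.57·e^(0.008·RH+0.085·T) = 0.2659 μm/a
  r_corr = 1.114 + 0.2659 = 1.38 μm/a
  mass loss = 1.38 μm/a × 7.14 g/cm³ = 9.851 g·m⁻²·a⁻¹
copper: f(T) = -0.080·(T−10) [T>10 °C] = -0.0160
  SO₂ term: 0.0053·9.2^0.26·exp(0.059·76-0.0160) = 0.8228
  Sd branch = 0.01025·Sd^0.27·e^(0.036·RH+0.049·T) = 0.4703 μm/a
  r_corr = 0.8228 + 0.4703 = 1.293 μm/a
  mass loss = 1.293 μm/a × 8.96 g/cm³ = 11.59 g·m⁻²·a⁻¹
Ordering by g·m⁻²·a⁻¹: copper (11.6) > zinc (9.85)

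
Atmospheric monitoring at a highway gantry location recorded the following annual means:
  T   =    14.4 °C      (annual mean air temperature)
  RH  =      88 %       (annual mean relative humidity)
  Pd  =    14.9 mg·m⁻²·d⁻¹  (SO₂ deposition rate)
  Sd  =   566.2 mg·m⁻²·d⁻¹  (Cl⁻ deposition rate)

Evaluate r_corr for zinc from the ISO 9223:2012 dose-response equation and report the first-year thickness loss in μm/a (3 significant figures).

zinc: temperature factor f = -0.071·(4.4) = -0.3124
  SO₂ term: 0.0129·14.9^0.44·exp(0.046·88-0.3124) = 1.775
  Cl⁻ term: 0.0175·566.2^0.57·exp(0.008·88+0.085·14.4) = 4.462
  r_corr = 1.775 + 4.462 = 6.237 μm/a

r_corr = 6.24 μm/a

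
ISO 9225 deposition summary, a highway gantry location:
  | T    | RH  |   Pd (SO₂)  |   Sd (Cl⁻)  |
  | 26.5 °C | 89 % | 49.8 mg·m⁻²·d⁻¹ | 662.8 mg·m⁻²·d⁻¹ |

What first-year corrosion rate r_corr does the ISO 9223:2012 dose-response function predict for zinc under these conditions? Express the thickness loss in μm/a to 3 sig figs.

r_corr = 15.1 μm/a

zinc: temperature factor f = -0.071·(16.5) = -1.1715
  SO₂ term: 0.0129·49.8^0.44·exp(0.046·89-1.1715) = 1.338
  Sd branch = 0.0175·Sd^0.57·e^(0.008·RH+0.085·T) = 13.76 μm/a
  sum: 1.338 + 13.76 → r_corr = 15.1 μm/a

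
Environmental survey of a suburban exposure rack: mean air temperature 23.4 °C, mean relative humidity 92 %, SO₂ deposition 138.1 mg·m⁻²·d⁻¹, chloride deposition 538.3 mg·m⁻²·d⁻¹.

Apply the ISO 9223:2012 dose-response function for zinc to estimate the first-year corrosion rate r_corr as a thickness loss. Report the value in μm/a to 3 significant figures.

r_corr = 12.6 μm/a

zinc: temperature factor f = -0.071·(13.4) = -0.9514
  SO₂ term: 0.0129·138.1^0.44·exp(0.046·92-0.9514) = 2.999
  Cl⁻ term: 0.0175·538.3^0.57·exp(0.008·92+0.085·23.4) = 9.62
  sum: 2.999 + 9.62 → r_corr = 12.62 μm/a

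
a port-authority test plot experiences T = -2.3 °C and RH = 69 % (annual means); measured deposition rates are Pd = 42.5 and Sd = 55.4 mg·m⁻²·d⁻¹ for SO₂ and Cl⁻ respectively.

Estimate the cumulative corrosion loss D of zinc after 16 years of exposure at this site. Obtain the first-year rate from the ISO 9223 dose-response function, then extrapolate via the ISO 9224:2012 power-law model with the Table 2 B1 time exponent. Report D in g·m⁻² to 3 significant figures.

D(16) = 85.2 g·m⁻²

zinc: temperature factor f = +0.038·(-12.3) = -0.4674
  sulphur-dioxide contribution → 1.006 μm/a
  chloride contribution → 0.2464 μm/a
  ⇒ r_corr(zinc) = 1.252 μm/a
Power-law: D(16) = r_corr · 16^0.813
  D(16) = 1.252 × 16^0.813 = 1.252 × 9.527 = 11.93 μm
  Mass loss = 11.93 μm × 7.14 g/cm³ = 85.18 g·m⁻²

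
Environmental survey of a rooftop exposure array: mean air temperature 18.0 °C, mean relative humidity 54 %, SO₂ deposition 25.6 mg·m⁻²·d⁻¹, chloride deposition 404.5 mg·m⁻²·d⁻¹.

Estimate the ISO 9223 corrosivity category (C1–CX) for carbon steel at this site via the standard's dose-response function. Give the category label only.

C4

carbon steel: temperature factor f = -0.054·(8.0) = -0.4320
  Pd branch = 1.77·Pd^0.52·e^(0.02·RH+f) = 18.27 μm/a
  Cl⁻ term: 0.102·404.5^0.62·exp(0.033·54+0.04·18.0) = 51.46
  sum: 18.27 + 51.46 → r_corr = 69.73 μm/a
Category bounds: 50…80 μm/a bracket r_corr ⇒ C4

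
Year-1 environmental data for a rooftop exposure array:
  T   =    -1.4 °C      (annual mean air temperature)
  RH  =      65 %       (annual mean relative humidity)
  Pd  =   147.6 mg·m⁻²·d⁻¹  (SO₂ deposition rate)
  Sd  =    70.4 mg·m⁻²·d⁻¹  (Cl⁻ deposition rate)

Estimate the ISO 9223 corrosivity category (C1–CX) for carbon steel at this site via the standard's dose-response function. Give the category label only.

carbon steel: temperature factor f = +0.150·(-11.4) = -1.7100
  SO₂ term: 1.77·147.6^0.52·exp(0.02·65-1.7100) = 15.77
  Cl⁻ term: 0.102·70.4^0.62·exp(0.033·65+0.04·-1.4) = 11.52
  r_corr = 15.77 + 11.52 = 27.29 μm/a
ISO 9223 Table 2 (carbon steel): 25 < 27.3 ≤ 50 μm/a ⇒ C3

C3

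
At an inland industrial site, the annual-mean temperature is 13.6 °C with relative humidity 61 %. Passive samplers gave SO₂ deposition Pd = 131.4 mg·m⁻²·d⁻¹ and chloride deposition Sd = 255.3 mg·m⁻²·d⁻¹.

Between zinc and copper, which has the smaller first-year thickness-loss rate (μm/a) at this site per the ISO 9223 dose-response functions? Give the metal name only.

zinc: T>10 °C ⇒ hinge -0.071·(13.6−10) = -0.2556
  Pd branch = 0.0129·Pd^0.44·e^(0.046·RH+f) = 1.414 μm/a
  Cl⁻ term: 0.0175·255.3^0.57·exp(0.008·61+0.085·13.6) = 2.133
  r_corr = 1.414 + 2.133 = 3.547 μm/a
copper: temperature factor f = -0.080·(3.6) = -0.2880
  Pd branch = 0.0053·Pd^0.26·e^(0.059·RH+f) = 0.5165 μm/a
  Cl⁻ term: 0.01025·255.3^0.27·exp(0.036·61+0.049·13.6) = 0.8012
  r_corr = 0.5165 + 0.8012 = 1.318 μm/a
Ordering by μm/a: zinc (3.55) > copper (1.32)

copper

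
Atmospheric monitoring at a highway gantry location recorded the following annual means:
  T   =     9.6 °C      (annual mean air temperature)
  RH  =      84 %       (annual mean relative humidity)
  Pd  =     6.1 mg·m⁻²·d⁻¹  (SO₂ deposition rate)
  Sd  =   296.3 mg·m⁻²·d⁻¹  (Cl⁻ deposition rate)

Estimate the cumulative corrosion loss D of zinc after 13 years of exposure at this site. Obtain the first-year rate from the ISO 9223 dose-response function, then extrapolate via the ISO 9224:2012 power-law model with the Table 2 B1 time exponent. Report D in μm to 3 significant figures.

zinc: temperature factor f = +0.038·(-0.4) = -0.0152
  sulphur-dioxide contribution → 1.342 μm/a
  chloride contribution → 1.987 μm/a
  total first-year rate 3.328 μm/a
Long-term exponent b (ISO 9224 Table 2, B1) = 0.813
  D(13) = 3.328 × 13^0.813 = 3.328 × 8.047 = 26.78 μm

D(13) = 26.8 μm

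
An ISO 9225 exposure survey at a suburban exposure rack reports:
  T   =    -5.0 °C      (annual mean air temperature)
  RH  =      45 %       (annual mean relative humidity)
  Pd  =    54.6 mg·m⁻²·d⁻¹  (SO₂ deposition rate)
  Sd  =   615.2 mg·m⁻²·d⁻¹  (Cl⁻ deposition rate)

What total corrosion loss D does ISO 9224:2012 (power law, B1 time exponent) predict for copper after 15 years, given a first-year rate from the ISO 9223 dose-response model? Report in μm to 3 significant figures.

copper: T≤10 °C ⇒ hinge +0.126·(-5.0−10) = -1.8900
  SO₂ term: 0.0053·54.6^0.26·exp(0.059·45-1.8900) = 0.03222
  Sd branch = 0.01025·Sd^0.27·e^(0.036·RH+0.049·T) = 0.2296 μm/a
  r_corr = 0.03222 + 0.2296 = 0.2618 μm/a
Power-law: D(15) = r_corr · 15^0.667
  D(15) = 0.2618 × 15^0.667 = 0.2618 × 6.088 = 1.594 μm

D(15) = 1.59 μm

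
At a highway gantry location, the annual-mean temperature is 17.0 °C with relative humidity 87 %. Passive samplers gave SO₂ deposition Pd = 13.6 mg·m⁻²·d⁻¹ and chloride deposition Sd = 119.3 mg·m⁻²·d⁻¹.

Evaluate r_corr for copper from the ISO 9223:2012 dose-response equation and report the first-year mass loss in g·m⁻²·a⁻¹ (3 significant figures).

r_corr = 26.7 g·m⁻²·a⁻¹

copper: f(T) = -0.080·(T−10) [T>10 °C] = -0.5600
  sulphur-dioxide contribution → 1.012 μm/a
  chloride contribution → 1.965 μm/a
  ⇒ r_corr(copper) = 2.977 μm/a
Convert to mass loss: 2.977 μm/a × 8.96 g/cm³ = 26.67 g·m⁻²·a⁻¹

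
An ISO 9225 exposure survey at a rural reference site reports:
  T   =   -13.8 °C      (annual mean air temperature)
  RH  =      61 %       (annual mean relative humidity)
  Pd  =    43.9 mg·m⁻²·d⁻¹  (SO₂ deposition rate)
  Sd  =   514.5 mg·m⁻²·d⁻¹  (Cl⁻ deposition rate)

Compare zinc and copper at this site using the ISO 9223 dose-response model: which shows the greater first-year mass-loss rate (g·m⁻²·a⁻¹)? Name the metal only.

zinc

zinc: T≤10 °C ⇒ hinge +0.038·(-13.8−10) = -0.9044
  Pd branch = 0.0129·Pd^0.44·e^(0.046·RH+f) = 0.4562 μm/a
  Cl⁻ term: 0.0175·514.5^0.57·exp(0.008·61+0.085·-13.8) = 0.3098
  r_corr = 0.4562 + 0.3098 = 0.7659 μm/a
  mass loss = 0.7659 μm/a × 7.14 g/cm³ = 5.469 g·m⁻²·a⁻¹
copper: f(T) = +0.126·(T−10) [T≤10 °C] = -2.9988
  Pd branch = 0.0053·Pd^0.26·e^(0.059·RH+f) = 0.02582 μm/a
  Cl⁻ term: 0.01025·514.5^0.27·exp(0.036·61+0.049·-13.8) = 0.2528
  r_corr = 0.02582 + 0.2528 = 0.2787 μm/a
  mass loss = 0.2787 μm/a × 8.96 g/cm³ = 2.497 g·m⁻²·a⁻¹
Ordering by g·m⁻²·a⁻¹: zinc (5.47) > copper (2.5)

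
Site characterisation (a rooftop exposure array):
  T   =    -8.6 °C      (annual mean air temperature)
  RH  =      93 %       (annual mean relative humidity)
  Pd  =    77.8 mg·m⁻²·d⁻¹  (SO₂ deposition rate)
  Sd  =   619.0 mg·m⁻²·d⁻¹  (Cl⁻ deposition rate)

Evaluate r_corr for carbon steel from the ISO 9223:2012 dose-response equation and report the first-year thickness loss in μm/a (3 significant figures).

r_corr = 90.5 μm/a

carbon steel: temperature factor f = +0.150·(-18.6) = -2.7900
  sulphur-dioxide contribution → 6.72 μm/a
  chloride contribution → 83.73 μm/a
  total first-year rate 90.45 μm/a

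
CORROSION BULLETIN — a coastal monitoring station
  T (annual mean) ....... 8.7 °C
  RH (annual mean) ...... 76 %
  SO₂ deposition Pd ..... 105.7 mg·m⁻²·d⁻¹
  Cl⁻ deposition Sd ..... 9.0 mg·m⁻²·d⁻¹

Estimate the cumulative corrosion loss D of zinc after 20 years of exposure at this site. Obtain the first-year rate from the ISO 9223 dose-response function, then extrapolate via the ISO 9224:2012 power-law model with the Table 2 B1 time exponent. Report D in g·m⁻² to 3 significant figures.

D(20) = 276 g·m⁻²

zinc: temperature factor f = +0.038·(-1.3) = -0.0494
  SO₂ term: 0.0129·105.7^0.44·exp(0.046·76-0.0494) = 3.148
  Sd branch = 0.0175·Sd^0.57·e^(0.008·RH+0.085·T) = 0.2356 μm/a
  r_corr = 3.148 + 0.2356 = 3.384 μm/a
ISO 9224: D(t) = r_corr · t^b with b = 0.813 (zinc, B1)
  D(20) = 3.384 × 20^0.813 = 3.384 × 11.42 = 38.65 μm
  Mass loss = 38.65 μm × 7.14 g/cm³ = 275.9 g·m⁻²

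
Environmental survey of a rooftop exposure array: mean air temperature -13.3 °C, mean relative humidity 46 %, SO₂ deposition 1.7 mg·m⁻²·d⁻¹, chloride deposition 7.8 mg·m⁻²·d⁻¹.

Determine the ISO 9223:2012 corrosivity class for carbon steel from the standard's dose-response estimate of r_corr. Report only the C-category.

C1

carbon steel: temperature factor f = +0.150·(-23.3) = -3.4950
  sulphur-dioxide contribution → 0.1776 μm/a
  chloride contribution → 0.977 μm/a
  ⇒ r_corr(carbon steel) = 1.155 μm/a
Category bounds: 0…1.3 μm/a bracket r_corr ⇒ C1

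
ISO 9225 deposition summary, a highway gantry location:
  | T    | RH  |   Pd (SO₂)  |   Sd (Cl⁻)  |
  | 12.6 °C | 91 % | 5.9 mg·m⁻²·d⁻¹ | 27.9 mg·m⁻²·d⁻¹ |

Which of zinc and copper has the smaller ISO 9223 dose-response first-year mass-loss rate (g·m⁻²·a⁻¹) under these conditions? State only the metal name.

zinc

zinc: T>10 °C ⇒ hinge -0.071·(12.6−10) = -0.1846
  Pd branch = 0.0129·Pd^0.44·e^(0.046·RH+f) = 1.54 μm/a
  Cl⁻ term: 0.0175·27.9^0.57·exp(0.008·91+0.085·12.6) = 0.7052
  r_corr = 1.54 + 0.7052 = 2.245 μm/a
  mass loss = 2.245 μm/a × 7.14 g/cm³ = 16.03 g·m⁻²·a⁻¹
copper: temperature factor f = -0.080·(2.6) = -0.2080
  Pd branch = 0.0053·Pd^0.26·e^(0.059·RH+f) = 1.466 μm/a
  Cl⁻ term: 0.01025·27.9^0.27·exp(0.036·91+0.049·12.6) = 1.236
  sum: 1.466 + 1.236 → r_corr = 2.702 μm/a
  mass loss = 2.702 μm/a × 8.96 g/cm³ = 24.21 g·m⁻²·a⁻¹
Ordering by g·m⁻²·a⁻¹: copper (24.2) > zinc (16)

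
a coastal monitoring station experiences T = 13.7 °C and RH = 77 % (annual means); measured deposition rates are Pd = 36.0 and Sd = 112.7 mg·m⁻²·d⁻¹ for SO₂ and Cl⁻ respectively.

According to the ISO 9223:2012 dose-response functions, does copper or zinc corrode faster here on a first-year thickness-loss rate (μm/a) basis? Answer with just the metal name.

zinc

copper: f(T) = -0.080·(T−10) [T>10 °C] = -0.2960
  sulphur-dioxide contribution → 0.9405 μm/a
  chloride contribution → 1.149 μm/a
  ⇒ r_corr(copper) = 2.089 μm/a
zinc: f(T) = -0.071·(T−10) [T>10 °C] = -0.2627
  sulphur-dioxide contribution → 1.658 μm/a
  chloride contribution → 1.534 μm/a
  total first-year rate 3.192 μm/a
Ordering by μm/a: zinc (3.19) > copper (2.09)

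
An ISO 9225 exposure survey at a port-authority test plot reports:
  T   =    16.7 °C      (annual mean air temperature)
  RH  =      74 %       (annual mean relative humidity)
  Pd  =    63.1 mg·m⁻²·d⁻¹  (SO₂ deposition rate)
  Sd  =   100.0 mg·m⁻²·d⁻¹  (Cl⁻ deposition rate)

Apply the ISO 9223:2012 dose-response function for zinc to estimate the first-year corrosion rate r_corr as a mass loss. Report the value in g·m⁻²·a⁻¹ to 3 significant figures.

zinc: temperature factor f = -0.071·(6.7) = -0.4757
  sulphur-dioxide contribution → 1.494 μm/a
  chloride contribution → 1.806 μm/a
  total first-year rate 3.3 μm/a
Convert to mass loss: 3.3 μm/a × 7.14 g/cm³ = 23.56 g·m⁻²·a⁻¹

r_corr = 23.6 g·m⁻²·a⁻¹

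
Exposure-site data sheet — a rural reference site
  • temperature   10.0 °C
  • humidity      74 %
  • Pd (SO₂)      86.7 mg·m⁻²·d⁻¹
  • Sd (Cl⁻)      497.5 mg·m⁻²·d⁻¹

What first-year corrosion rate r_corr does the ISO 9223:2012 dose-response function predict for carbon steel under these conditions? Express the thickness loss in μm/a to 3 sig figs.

r_corr = 161 μm/a

carbon steel: f(T) = +0.150·(T−10) [T≤10 °C] = +0.0000
  SO₂ term: 1.77·86.7^0.52·exp(0.02·74+0.0000) = 79.16
  Sd branch = 0.102·Sd^0.62·e^(0.033·RH+0.04·T) = 82.2 μm/a
  sum: 79.16 + 82.2 → r_corr = 161.4 μm/a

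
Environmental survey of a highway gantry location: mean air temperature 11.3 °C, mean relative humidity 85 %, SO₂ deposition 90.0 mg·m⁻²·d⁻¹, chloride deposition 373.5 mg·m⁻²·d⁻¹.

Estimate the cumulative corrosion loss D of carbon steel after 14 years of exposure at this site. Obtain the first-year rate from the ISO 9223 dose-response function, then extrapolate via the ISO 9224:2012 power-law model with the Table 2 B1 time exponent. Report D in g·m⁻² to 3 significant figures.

D(14) = 6.18e+03 g·m⁻²

carbon steel: T>10 °C ⇒ hinge -0.054·(11.3−10) = -0.0702
  Pd branch = 1.77·Pd^0.52·e^(0.02·RH+f) = 93.75 μm/a
  Sd branch = 0.102·Sd^0.62·e^(0.033·RH+0.04·T) = 104.2 μm/a
  sum: 93.75 + 104.2 → r_corr = 198 μm/a
ISO 9224: D(t) = r_corr · t^b with b = 0.523 (carbon steel, B1)
  D(14) = 198 × 14^0.523 = 198 × 3.976 = 787.1 μm
  Mass loss = 787.1 μm × 7.85 g/cm³ = 6179 g·m⁻²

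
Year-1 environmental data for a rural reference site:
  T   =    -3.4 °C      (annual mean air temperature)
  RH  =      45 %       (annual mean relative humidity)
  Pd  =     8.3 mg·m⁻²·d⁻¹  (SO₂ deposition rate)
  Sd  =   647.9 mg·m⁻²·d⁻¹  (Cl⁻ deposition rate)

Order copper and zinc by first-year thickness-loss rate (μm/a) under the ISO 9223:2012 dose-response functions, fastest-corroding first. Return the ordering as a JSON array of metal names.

copper: temperature factor f = +0.126·(-13.4) = -1.6884
  SO₂ term: 0.0053·8.3^0.26·exp(0.059·45-1.6884) = 0.02416
  Sd branch = 0.01025·Sd^0.27·e^(0.036·RH+0.049·T) = 0.2518 μm/a
  r_corr = 0.02416 + 0.2518 = 0.2759 μm/a
zinc: temperature factor f = +0.038·(-13.4) = -0.5092
  Pd branch = 0.0129·Pd^0.44·e^(0.046·RH+f) = 0.1559 μm/a
  Sd branch = 0.0175·Sd^0.57·e^(0.008·RH+0.085·T) = 0.7524 μm/a
  r_corr = 0.1559 + 0.7524 = 0.9083 μm/a
Ordering by μm/a: zinc (0.908) > copper (0.276)

["zinc", "copper"]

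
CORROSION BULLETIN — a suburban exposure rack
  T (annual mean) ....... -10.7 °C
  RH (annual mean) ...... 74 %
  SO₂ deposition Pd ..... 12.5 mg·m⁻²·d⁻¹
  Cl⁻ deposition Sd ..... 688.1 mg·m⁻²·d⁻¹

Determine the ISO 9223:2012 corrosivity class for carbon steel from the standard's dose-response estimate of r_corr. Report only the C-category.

C3

carbon steel: f(T) = +0.150·(T−10) [T≤10 °C] = -3.1050
  SO₂ term: 1.77·12.5^0.52·exp(0.02·74-3.1050) = 1.296
  Sd branch = 0.102·Sd^0.62·e^(0.033·RH+0.04·T) = 43.92 μm/a
  r_corr = 1.296 + 43.92 = 45.21 μm/a
Category bounds: 25…50 μm/a bracket r_corr ⇒ C3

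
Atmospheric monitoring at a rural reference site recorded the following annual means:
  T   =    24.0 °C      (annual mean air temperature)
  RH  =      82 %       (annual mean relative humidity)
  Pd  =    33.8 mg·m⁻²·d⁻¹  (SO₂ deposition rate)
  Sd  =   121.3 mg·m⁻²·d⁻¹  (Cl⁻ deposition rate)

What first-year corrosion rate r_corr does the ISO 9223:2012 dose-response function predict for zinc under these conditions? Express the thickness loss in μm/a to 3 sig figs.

zinc: temperature factor f = -0.071·(14.0) = -0.9940
  sulphur-dioxide contribution → 0.9767 μm/a
  chloride contribution → 3.997 μm/a
  ⇒ r_corr(zinc) = 4.973 μm/a

r_corr = 4.97 μm/a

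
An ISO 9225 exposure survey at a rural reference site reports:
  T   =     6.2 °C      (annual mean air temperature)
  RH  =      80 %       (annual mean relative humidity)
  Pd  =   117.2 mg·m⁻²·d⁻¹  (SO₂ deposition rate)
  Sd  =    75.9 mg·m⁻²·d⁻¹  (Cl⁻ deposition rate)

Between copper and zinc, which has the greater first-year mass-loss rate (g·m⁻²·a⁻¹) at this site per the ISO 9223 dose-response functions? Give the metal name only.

copper: T≤10 °C ⇒ hinge +0.126·(6.2−10) = -0.4788
  SO₂ term: 0.0053·117.2^0.26·exp(0.059·80-0.4788) = 1.271
  Sd branch = 0.01025·Sd^0.27·e^(0.036·RH+0.049·T) = 0.7963 μm/a
  r_corr = 1.271 + 0.7963 = 2.067 μm/a
  mass loss = 2.067 μm/a × 8.96 g/cm³ = 18.52 g·m⁻²·a⁻¹
zinc: temperature factor f = +0.038·(-3.8) = -0.1444
  Pd branch = 0.0129·Pd^0.44·e^(0.046·RH+f) = 3.601 μm/a
  Sd branch = 0.0175·Sd^0.57·e^(0.008·RH+0.085·T) = 0.6631 μm/a
  sum: 3.601 + 0.6631 → r_corr = 4.264 μm/a
  mass loss = 4.264 μm/a × 7.14 g/cm³ = 30.45 g·m⁻²·a⁻¹
Ordering by g·m⁻²·a⁻¹: zinc (30.4) > copper (18.5)

zinc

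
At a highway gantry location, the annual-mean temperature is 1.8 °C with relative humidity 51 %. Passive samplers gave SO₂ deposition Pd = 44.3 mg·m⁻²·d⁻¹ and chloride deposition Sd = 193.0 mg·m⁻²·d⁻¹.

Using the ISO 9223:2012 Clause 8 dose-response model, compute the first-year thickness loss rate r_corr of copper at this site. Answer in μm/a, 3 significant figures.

r_corr = 0.393 μm/a

copper: temperature factor f = +0.126·(-8.2) = -1.0332
  Pd branch = 0.0053·Pd^0.26·e^(0.059·RH+f) = 0.1024 μm/a
  Cl⁻ term: 0.01025·193.0^0.27·exp(0.036·51+0.049·1.8) = 0.2907
  r_corr = 0.1024 + 0.2907 = 0.3932 μm/a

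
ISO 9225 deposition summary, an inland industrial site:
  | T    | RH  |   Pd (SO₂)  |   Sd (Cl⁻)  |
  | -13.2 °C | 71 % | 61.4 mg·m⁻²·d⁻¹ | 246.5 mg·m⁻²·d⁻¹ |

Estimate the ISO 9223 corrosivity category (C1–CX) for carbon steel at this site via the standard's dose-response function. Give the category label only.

C2

carbon steel: f(T) = +0.150·(T−10) [T≤10 °C] = -3.4800
  sulphur-dioxide contribution → 1.919 μm/a
  chloride contribution → 19.04 μm/a
  ⇒ r_corr(carbon steel) = 20.96 μm/a
ISO 9223 Table 2 (carbon steel): 1.3 < 21 ≤ 25 μm/a ⇒ C2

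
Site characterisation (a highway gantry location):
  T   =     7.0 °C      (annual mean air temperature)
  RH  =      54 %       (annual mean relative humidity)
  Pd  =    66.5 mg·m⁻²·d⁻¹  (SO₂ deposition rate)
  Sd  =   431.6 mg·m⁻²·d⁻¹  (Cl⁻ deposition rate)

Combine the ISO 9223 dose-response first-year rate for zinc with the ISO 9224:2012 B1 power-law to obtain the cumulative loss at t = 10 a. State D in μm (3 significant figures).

zinc: f(T) = +0.038·(T−10) [T≤10 °C] = -0.1140
  Pd branch = 0.0129·Pd^0.44·e^(0.046·RH+f) = 0.8748 μm/a
  Sd branch = 0.0175·Sd^0.57·e^(0.008·RH+0.085·T) = 1.553 μm/a
  r_corr = 0.8748 + 1.553 = 2.427 μm/a
Long-term exponent b (ISO 9224 Table 2, B1) = 0.813
  D(10) = 2.427 × 10^0.813 = 2.427 × 6.501 = 15.78 μm

D(10) = 15.8 μm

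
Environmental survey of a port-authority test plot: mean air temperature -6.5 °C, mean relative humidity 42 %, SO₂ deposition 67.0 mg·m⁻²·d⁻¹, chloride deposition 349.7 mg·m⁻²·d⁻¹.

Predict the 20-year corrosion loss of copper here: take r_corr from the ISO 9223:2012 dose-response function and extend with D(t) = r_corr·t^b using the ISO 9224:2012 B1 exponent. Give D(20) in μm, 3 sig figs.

copper: T≤10 °C ⇒ hinge +0.126·(-6.5−10) = -2.0790
  Pd branch = 0.0053·Pd^0.26·e^(0.059·RH+f) = 0.02357 μm/a
  Sd branch = 0.01025·Sd^0.27·e^(0.036·RH+0.049·T) = 0.1644 μm/a
  sum: 0.02357 + 0.1644 → r_corr = 0.188 μm/a
ISO 9224: D(t) = r_corr · t^b with b = 0.667 (copper, B1)
  D(20) = 0.188 × 20^0.667 = 0.188 × 7.375 = 1.386 μm

D(20) = 1.39 μm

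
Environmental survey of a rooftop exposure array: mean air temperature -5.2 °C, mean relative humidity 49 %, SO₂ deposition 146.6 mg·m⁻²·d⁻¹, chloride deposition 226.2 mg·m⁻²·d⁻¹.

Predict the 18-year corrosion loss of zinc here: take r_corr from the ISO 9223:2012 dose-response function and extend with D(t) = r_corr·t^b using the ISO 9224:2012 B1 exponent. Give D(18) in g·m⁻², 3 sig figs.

zinc: f(T) = +0.038·(T−10) [T≤10 °C] = -0.5776
  sulphur-dioxide contribution → 0.6191 μm/a
  chloride contribution → 0.3659 μm/a
  total first-year rate 0.985 μm/a
Long-term exponent b (ISO 9224 Table 2, B1) = 0.813
  D(18) = 0.985 × 18^0.813 = 0.985 × 10.48 = 10.33 μm
  Mass loss = 10.33 μm × 7.14 g/cm³ = 73.73 g·m⁻²

D(18) = 73.7 g·m⁻²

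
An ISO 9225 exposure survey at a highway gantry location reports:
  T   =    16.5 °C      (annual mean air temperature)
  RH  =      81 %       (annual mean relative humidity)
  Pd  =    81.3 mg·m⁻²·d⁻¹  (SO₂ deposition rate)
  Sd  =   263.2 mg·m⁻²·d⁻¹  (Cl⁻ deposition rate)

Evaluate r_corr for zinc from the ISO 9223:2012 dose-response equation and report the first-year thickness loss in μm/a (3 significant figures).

zinc: temperature factor f = -0.071·(6.5) = -0.4615
  sulphur-dioxide contribution → 2.338 μm/a
  chloride contribution → 3.259 μm/a
  total first-year rate 5.597 μm/a

r_corr = 5.60 μm/a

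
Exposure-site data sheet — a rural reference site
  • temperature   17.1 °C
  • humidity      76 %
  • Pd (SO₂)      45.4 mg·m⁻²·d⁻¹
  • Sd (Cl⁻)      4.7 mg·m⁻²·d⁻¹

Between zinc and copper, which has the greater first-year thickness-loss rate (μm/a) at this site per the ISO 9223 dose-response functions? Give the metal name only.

zinc

zinc: T>10 °C ⇒ hinge -0.071·(17.1−10) = -0.5041
  Pd branch = 0.0129·Pd^0.44·e^(0.046·RH+f) = 1.377 μm/a
  Cl⁻ term: 0.0175·4.7^0.57·exp(0.008·76+0.085·17.1) = 0.3322
  sum: 1.377 + 0.3322 → r_corr = 1.71 μm/a
copper: T>10 °C ⇒ hinge -0.080·(17.1−10) = -0.5680
  SO₂ term: 0.0053·45.4^0.26·exp(0.059·76-0.5680) = 0.7175
  Sd branch = 0.01025·Sd^0.27·e^(0.036·RH+0.049·T) = 0.555 μm/a
  sum: 0.7175 + 0.555 → r_corr = 1.273 μm/a
Ordering by μm/a: zinc (1.71) > copper (1.27)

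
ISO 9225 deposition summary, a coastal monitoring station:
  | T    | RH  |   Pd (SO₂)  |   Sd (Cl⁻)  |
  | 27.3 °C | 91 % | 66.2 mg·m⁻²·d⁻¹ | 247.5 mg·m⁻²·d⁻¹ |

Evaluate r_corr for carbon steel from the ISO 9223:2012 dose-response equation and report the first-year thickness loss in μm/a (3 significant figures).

carbon steel: f(T) = -0.054·(T−10) [T>10 °C] = -0.9342
  sulphur-dioxide contribution → 37.98 μm/a
  chloride contribution → 186.7 μm/a
  ⇒ r_corr(carbon steel) = 224.6 μm/a

r_corr = 225 μm/a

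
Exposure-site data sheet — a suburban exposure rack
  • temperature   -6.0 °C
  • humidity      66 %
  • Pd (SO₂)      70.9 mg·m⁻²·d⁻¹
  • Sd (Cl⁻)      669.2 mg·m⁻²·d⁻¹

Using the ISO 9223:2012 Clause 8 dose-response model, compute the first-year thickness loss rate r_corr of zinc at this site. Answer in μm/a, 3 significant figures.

zinc: T≤10 °C ⇒ hinge +0.038·(-6.0−10) = -0.6080
  Pd branch = 0.0129·Pd^0.44·e^(0.046·RH+f) = 0.9535 μm/a
  Cl⁻ term: 0.0175·669.2^0.57·exp(0.008·66+0.085·-6.0) = 0.7268
  sum: 0.9535 + 0.7268 → r_corr = 1.68 μm/a

r_corr = 1.68 μm/a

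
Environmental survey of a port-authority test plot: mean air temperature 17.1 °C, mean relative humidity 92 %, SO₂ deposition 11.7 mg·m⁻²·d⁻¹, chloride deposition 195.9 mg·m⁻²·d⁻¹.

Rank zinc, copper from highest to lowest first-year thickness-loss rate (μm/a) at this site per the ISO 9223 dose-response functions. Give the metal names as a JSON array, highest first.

["zinc", "copper"]

zinc: T>10 °C ⇒ hinge -0.071·(17.1−10) = -0.5041
  Pd branch = 0.0129·Pd^0.44·e^(0.046·RH+f) = 1.583 μm/a
  Sd branch = 0.0175·Sd^0.57·e^(0.008·RH+0.085·T) = 3.165 μm/a
  sum: 1.583 + 3.165 → r_corr = 4.749 μm/a
copper: T>10 °C ⇒ hinge -0.080·(17.1−10) = -0.5680
  Pd branch = 0.0053·Pd^0.26·e^(0.059·RH+f) = 1.296 μm/a
  Sd branch = 0.01025·Sd^0.27·e^(0.036·RH+0.049·T) = 2.703 μm/a
  r_corr = 1.296 + 2.703 = 3.999 μm/a
Ordering by μm/a: zinc (4.75) > copper (4)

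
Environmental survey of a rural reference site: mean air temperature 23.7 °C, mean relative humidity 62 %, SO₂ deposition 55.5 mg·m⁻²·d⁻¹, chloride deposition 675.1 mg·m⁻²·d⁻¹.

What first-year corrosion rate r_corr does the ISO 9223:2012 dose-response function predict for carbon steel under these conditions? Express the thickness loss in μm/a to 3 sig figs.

carbon steel: f(T) = -0.054·(T−10) [T>10 °C] = -0.7398
  Pd branch = 1.77·Pd^0.52·e^(0.02·RH+f) = 23.56 μm/a
  Sd branch = 0.102·Sd^0.62·e^(0.033·RH+0.04·T) = 115.6 μm/a
  sum: 23.56 + 115.6 → r_corr = 139.2 μm/a

r_corr = 139 μm/a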